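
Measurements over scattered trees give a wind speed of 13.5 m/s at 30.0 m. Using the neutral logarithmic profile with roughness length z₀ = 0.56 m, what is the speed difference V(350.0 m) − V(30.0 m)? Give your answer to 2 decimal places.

8.33 m/s

Log law: V₂ = V₁ · ln(z₂/z₀)/ln(z₁/z₀) = 13.5 × 6.4378/3.9810 = 21.8310 m/s
ΔV = 21.8310 − 13.5 = 8.3310 m/s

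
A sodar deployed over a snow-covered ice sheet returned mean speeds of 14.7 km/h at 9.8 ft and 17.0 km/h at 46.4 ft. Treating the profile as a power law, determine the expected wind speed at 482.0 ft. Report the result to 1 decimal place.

21.2 km/h

First find α: α = ln(V₂/V₁)/ln(z₂/z₁) = ln(17.0/14.7)/ln(46.4/9.8) = 0.14537/1.55492 = 0.0935
Extrapolate from 46.4 ft to 482.0 ft: V₃ = 17.0 × (482.0/46.4)^0.0935 = 17.0 × 1.2446 = 21.1584 km/h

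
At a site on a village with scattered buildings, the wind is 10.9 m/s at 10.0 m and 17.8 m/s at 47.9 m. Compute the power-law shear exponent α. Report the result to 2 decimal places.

α ≈ 0.31

Power law: V₂/V₁ = (z₂/z₁)^α ⇒ α = ln(V₂/V₁) / ln(z₂/z₁)
α = ln(17.8/10.9) / ln(47.9/10.0) = ln(1.6330) / ln(4.7900)
  = 0.49044 / 1.56653 = 0.31307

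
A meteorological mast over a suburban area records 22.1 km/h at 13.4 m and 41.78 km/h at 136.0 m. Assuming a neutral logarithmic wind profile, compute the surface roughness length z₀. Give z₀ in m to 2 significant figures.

Log law: V(z) ∝ ln(z/z₀). With r = V₁/V₂ = 22.1/41.78 = 0.52896,
r · ln(z₂/z₀) = ln(z₁/z₀) ⇒ ln z₀ = (ln z₁ − r·ln z₂)/(1 − r)
ln z₀ = (2.59525 − 0.52896×4.91265) / 0.47104 = -0.0071
z₀ = exp(-0.0071) = 0.9929 m

z₀ ≈ 0.99 m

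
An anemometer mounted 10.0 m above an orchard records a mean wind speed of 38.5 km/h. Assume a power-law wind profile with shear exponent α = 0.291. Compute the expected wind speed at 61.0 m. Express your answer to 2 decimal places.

65.16 km/h

Power-law profile: V₂ = V₁ · (z₂/z₁)^α
V₂ = 38.5 × (61.0/10.0)^0.291 = 38.5 × (6.1000)^0.291
    = 38.5 × 1.6925 = 65.1616 km/h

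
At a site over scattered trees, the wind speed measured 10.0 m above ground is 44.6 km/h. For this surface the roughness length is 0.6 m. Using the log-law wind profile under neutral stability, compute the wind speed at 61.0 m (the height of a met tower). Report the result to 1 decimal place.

Log law: V(z) ∝ ln(z/z₀), so V₂/V₁ = ln(z₂/z₀) / ln(z₁/z₀).
ln(61.0/0.6) = 4.6217, ln(10.0/0.6) = 2.8134
V₂ = 44.6 × 4.6217/2.8134 = 44.6 × 1.6427 = 73.2662 km/h

73.3 km/h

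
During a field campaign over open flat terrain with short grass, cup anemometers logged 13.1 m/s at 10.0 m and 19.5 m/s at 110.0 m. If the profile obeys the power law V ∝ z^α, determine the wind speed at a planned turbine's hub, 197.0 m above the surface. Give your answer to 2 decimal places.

First find α: α = ln(V₂/V₁)/ln(z₂/z₁) = ln(19.5/13.1)/ln(110.0/10.0) = 0.39780/2.39790 = 0.1659
Extrapolate from 110.0 m to 197.0 m: V₃ = 19.5 × (197.0/110.0)^0.1659 = 19.5 × 1.1015 = 21.4792 m/s

21.48 m/s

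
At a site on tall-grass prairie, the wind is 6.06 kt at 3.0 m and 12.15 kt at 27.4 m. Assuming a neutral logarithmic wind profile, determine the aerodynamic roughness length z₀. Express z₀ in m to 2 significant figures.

Log law: V(z) ∝ ln(z/z₀). With r = V₁/V₂ = 6.06/12.15 = 0.49877,
r · ln(z₂/z₀) = ln(z₁/z₀) ⇒ ln z₀ = (ln z₁ − r·ln z₂)/(1 − r)
ln z₀ = (1.09861 − 0.49877×3.31054) / 0.50123 = -1.1024
z₀ = exp(-1.1024) = 0.3321 m

z₀ ≈ 0.33 m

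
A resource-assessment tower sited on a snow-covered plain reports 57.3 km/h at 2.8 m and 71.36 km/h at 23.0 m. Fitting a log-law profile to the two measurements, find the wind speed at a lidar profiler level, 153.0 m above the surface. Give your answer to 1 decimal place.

84.0 km/h

Log law: V ∝ ln(z/z₀). From the pair, with r = V₁/V₂ = 0.80297,
ln z₀ = (ln z₁ − r·ln z₂)/(1 − r) = (1.0296 − 0.80297×3.1355)/0.19703 = -7.5526 → z₀ = 0.0005247 m
V₃ = V₁ · ln(z₃/z₀)/ln(z₁/z₀) = 57.3 × 12.5831/8.5823 = 84.0117 km/h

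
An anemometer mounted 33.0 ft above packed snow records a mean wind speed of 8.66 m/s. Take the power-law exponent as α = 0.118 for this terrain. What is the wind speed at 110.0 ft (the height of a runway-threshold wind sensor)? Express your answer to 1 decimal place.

10.0 m/s

Power-law profile: V₂ = V₁ · (z₂/z₁)^α
V₂ = 8.66 × (110.0/33.0)^0.118 = 8.66 × (3.3333)^0.118
    = 8.66 × 1.1527 = 9.9820 m/s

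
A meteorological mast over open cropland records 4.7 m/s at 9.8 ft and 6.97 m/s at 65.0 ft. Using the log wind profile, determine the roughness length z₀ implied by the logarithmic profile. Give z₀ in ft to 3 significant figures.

z₀ ≈ 0.195 ft

Log law: V(z) ∝ ln(z/z₀). With r = V₁/V₂ = 4.7/6.97 = 0.67432,
r · ln(z₂/z₀) = ln(z₁/z₀) ⇒ ln z₀ = (ln z₁ − r·ln z₂)/(1 − r)
ln z₀ = (2.28238 − 0.67432×4.17439) / 0.32568 = -1.6350
z₀ = exp(-1.6350) = 0.1950 ft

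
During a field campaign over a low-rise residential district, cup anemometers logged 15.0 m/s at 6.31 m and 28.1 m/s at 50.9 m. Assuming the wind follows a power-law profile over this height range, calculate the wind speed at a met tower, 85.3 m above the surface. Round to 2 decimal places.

First find α: α = ln(V₂/V₁)/ln(z₂/z₁) = ln(28.1/15.0)/ln(50.9/6.31) = 0.62772/2.08773 = 0.3007
Extrapolate from 50.9 m to 85.3 m: V₃ = 28.1 × (85.3/50.9)^0.3007 = 28.1 × 1.1679 = 32.8191 m/s

32.82 m/s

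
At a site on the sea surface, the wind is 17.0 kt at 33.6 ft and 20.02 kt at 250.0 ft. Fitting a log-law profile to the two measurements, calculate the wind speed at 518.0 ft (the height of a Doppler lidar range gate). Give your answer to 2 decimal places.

Log law: V ∝ ln(z/z₀). From the pair, with r = V₁/V₂ = 0.84915,
ln z₀ = (ln z₁ − r·ln z₂)/(1 − r) = (3.5145 − 0.84915×5.5215)/0.15085 = -7.7828 → z₀ = 0.0004168 ft
V₃ = V₁ · ln(z₃/z₀)/ln(z₁/z₀) = 17.0 × 14.0328/11.2973 = 21.1163 kt

21.12 kt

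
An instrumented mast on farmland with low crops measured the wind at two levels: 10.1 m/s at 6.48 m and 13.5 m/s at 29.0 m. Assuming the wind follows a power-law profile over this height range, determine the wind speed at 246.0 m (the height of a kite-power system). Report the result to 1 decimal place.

20.4 m/s

First find α: α = ln(V₂/V₁)/ln(z₂/z₁) = ln(13.5/10.1)/ln(29.0/6.48) = 0.29015/1.49858 = 0.1936
Extrapolate from 29.0 m to 246.0 m: V₃ = 13.5 × (246.0/29.0)^0.1936 = 13.5 × 1.5128 = 20.4229 m/s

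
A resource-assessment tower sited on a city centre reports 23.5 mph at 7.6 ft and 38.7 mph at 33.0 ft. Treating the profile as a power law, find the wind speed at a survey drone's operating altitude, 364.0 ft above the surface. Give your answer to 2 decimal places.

First find α: α = ln(V₂/V₁)/ln(z₂/z₁) = ln(38.7/23.5)/ln(33.0/7.6) = 0.49884/1.46836 = 0.3397
Extrapolate from 33.0 ft to 364.0 ft: V₃ = 38.7 × (364.0/33.0)^0.3397 = 38.7 × 2.2604 = 87.4792 mph

87.48 mph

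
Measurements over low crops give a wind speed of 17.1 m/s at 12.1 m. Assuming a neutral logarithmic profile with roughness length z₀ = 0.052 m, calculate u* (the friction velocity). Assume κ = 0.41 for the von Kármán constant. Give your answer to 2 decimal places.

Log law: V(z) = (u*/κ) · ln(z/z₀) ⇒ u* = κ · V / ln(z/z₀)
u* = 0.41 × 17.1 / ln(12.1/0.052) = 0.41 × 17.1 / 5.4497
   = 7.0110 / 5.4497 = 1.2865 m/s

u* ≈ 1.29 m/s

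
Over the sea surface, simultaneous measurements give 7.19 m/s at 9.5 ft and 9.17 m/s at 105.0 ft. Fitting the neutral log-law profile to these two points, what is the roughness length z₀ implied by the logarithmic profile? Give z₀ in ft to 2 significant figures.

Log law: V(z) ∝ ln(z/z₀). With r = V₁/V₂ = 7.19/9.17 = 0.78408,
r · ln(z₂/z₀) = ln(z₁/z₀) ⇒ ln z₀ = (ln z₁ − r·ln z₂)/(1 − r)
ln z₀ = (2.25129 − 0.78408×4.65396) / 0.21592 = -6.4736
z₀ = exp(-6.4736) = 0.001544 ft

z₀ ≈ 0.0015 ft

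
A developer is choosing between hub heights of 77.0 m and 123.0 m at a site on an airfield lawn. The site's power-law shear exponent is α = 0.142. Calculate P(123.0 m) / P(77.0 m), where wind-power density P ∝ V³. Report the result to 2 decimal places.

1.22

Speed ratio: V_B/V_A = (z_B/z_A)^α = (123.0/77.0)^0.142 = (1.5974)^0.142 = 1.06877
Power-density ratio: P_B/P_A = (V_B/V_A)³ = (1.06877)³ = 1.22083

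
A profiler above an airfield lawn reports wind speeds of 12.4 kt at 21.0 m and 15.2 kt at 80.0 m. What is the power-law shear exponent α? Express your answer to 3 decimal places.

α ≈ 0.152

Power law: V₂/V₁ = (z₂/z₁)^α ⇒ α = ln(V₂/V₁) / ln(z₂/z₁)
α = ln(15.2/12.4) / ln(80.0/21.0) = ln(1.2258) / ln(3.8095)
  = 0.20360 / 1.33750 = 0.15222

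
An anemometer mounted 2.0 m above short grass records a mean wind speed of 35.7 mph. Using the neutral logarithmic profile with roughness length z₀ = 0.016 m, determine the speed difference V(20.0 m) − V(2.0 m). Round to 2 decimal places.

17.03 mph

Log law: V₂ = V₁ · ln(z₂/z₀)/ln(z₁/z₀) = 35.7 × 7.1309/4.8283 = 52.7251 mph
ΔV = 52.7251 − 35.7 = 17.0251 mph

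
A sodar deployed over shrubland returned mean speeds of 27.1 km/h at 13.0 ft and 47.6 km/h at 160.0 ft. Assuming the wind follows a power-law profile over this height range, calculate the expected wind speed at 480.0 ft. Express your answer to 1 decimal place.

First find α: α = ln(V₂/V₁)/ln(z₂/z₁) = ln(47.6/27.1)/ln(160.0/13.0) = 0.56330/2.51022 = 0.2244
Extrapolate from 160.0 ft to 480.0 ft: V₃ = 47.6 × (480.0/160.0)^0.2244 = 47.6 × 1.2796 = 60.9079 km/h

60.9 km/h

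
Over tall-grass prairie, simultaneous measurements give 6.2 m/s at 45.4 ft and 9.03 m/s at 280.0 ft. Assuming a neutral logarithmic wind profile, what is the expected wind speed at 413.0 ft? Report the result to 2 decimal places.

9.63 m/s

Log law: V ∝ ln(z/z₀). From the pair, with r = V₁/V₂ = 0.68660,
ln z₀ = (ln z₁ − r·ln z₂)/(1 − r) = (3.8155 − 0.68660×5.6348)/0.31340 = -0.1702 → z₀ = 0.8435 ft
V₃ = V₁ · ln(z₃/z₀)/ln(z₁/z₀) = 6.2 × 6.1936/3.9857 = 9.6346 m/s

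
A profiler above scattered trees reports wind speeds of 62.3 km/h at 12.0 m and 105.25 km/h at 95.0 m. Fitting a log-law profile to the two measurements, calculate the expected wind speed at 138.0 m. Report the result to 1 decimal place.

113.0 km/h

Log law: V ∝ ln(z/z₀). From the pair, with r = V₁/V₂ = 0.59192,
ln z₀ = (ln z₁ − r·ln z₂)/(1 − r) = (2.4849 − 0.59192×4.5539)/0.40808 = -0.5162 → z₀ = 0.5968 m
V₃ = V₁ · ln(z₃/z₀)/ln(z₁/z₀) = 62.3 × 5.4434/3.0011 = 113.0010 km/h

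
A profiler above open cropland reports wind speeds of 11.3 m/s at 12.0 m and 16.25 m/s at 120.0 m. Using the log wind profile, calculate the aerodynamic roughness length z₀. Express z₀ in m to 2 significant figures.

Log law: V(z) ∝ ln(z/z₀). With r = V₁/V₂ = 11.3/16.25 = 0.69538,
r · ln(z₂/z₀) = ln(z₁/z₀) ⇒ ln z₀ = (ln z₁ − r·ln z₂)/(1 − r)
ln z₀ = (2.48491 − 0.69538×4.78749) / 0.30462 = -2.7715
z₀ = exp(-2.7715) = 0.06257 m

z₀ ≈ 0.063 m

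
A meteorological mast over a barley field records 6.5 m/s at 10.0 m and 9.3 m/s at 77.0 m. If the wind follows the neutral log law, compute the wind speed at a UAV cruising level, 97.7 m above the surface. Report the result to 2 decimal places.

9.63 m/s

Log law: V ∝ ln(z/z₀). From the pair, with r = V₁/V₂ = 0.69892,
ln z₀ = (ln z₁ − r·ln z₂)/(1 − r) = (2.3026 − 0.69892×4.3438)/0.30108 = -2.4360 → z₀ = 0.08751 m
V₃ = V₁ · ln(z₃/z₀)/ln(z₁/z₀) = 6.5 × 7.0179/4.7385 = 9.6266 m/s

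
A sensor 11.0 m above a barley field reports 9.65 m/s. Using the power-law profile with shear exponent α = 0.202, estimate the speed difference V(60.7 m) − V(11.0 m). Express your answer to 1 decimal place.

4.0 m/s

Power law: V₂ = V₁ · (z₂/z₁)^α = 9.65 × (5.5182)^0.202 = 13.6261 m/s
ΔV = 13.6261 − 9.65 = 3.9761 m/s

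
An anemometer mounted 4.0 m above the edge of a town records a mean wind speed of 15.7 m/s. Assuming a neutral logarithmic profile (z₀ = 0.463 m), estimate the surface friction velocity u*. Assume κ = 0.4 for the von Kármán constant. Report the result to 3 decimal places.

u* ≈ 2.912 m/s

Log law: V(z) = (u*/κ) · ln(z/z₀) ⇒ u* = κ · V / ln(z/z₀)
u* = 0.4 × 15.7 / ln(4.0/0.463) = 0.4 × 15.7 / 2.1563
   = 6.2800 / 2.1563 = 2.9124 m/s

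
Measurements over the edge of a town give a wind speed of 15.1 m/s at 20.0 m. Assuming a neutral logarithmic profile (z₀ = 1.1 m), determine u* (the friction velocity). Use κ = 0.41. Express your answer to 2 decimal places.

u* ≈ 2.13 m/s

Log law: V(z) = (u*/κ) · ln(z/z₀) ⇒ u* = κ · V / ln(z/z₀)
u* = 0.41 × 15.1 / ln(20.0/1.1) = 0.41 × 15.1 / 2.9004
   = 6.1910 / 2.9004 = 2.1345 m/s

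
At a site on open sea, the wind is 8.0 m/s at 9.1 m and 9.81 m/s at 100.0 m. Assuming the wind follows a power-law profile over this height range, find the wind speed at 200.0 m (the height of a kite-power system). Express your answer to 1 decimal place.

10.4 m/s

First find α: α = ln(V₂/V₁)/ln(z₂/z₁) = ln(9.81/8.0)/ln(100.0/9.1) = 0.20396/2.39690 = 0.0851
Extrapolate from 100.0 m to 200.0 m: V₃ = 9.81 × (200.0/100.0)^0.0851 = 9.81 × 1.0608 = 10.4060 m/s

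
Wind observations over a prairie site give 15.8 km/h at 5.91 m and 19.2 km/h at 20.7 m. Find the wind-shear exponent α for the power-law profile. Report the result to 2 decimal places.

α ≈ 0.16

Power law: V₂/V₁ = (z₂/z₁)^α ⇒ α = ln(V₂/V₁) / ln(z₂/z₁)
α = ln(19.2/15.8) / ln(20.7/5.91) = ln(1.2152) / ln(3.5025)
  = 0.19490 / 1.25349 = 0.15549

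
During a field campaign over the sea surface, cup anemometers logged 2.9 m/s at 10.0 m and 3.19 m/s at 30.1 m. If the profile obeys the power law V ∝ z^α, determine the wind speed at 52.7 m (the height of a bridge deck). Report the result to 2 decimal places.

3.35 m/s

First find α: α = ln(V₂/V₁)/ln(z₂/z₁) = ln(3.19/2.9)/ln(30.1/10.0) = 0.09531/1.10194 = 0.0865
Extrapolate from 30.1 m to 52.7 m: V₃ = 3.19 × (52.7/30.1)^0.0865 = 3.19 × 1.0496 = 3.3483 m/s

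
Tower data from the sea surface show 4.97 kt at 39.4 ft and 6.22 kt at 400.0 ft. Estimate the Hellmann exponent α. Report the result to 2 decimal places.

Power law: V₂/V₁ = (z₂/z₁)^α ⇒ α = ln(V₂/V₁) / ln(z₂/z₁)
α = ln(6.22/4.97) / ln(400.0/39.4) = ln(1.2515) / ln(10.1523)
  = 0.22435 / 2.31770 = 0.09680

α ≈ 0.10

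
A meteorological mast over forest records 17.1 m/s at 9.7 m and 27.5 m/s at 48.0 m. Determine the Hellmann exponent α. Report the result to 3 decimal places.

α ≈ 0.297

Power law: V₂/V₁ = (z₂/z₁)^α ⇒ α = ln(V₂/V₁) / ln(z₂/z₁)
α = ln(27.5/17.1) / ln(48.0/9.7) = ln(1.6082) / ln(4.9485)
  = 0.47511 / 1.59908 = 0.29711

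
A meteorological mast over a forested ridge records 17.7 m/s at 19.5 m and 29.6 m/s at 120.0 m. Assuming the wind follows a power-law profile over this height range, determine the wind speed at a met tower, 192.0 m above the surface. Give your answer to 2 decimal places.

First find α: α = ln(V₂/V₁)/ln(z₂/z₁) = ln(29.6/17.7)/ln(120.0/19.5) = 0.51421/1.81708 = 0.2830
Extrapolate from 120.0 m to 192.0 m: V₃ = 29.6 × (192.0/120.0)^0.2830 = 29.6 × 1.1423 = 33.8108 m/s

33.81 m/s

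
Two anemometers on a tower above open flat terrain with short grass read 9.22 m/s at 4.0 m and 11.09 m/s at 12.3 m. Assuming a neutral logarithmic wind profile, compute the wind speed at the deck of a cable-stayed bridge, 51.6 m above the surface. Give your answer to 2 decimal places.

13.48 m/s

Log law: V ∝ ln(z/z₀). From the pair, with r = V₁/V₂ = 0.83138,
ln z₀ = (ln z₁ − r·ln z₂)/(1 − r) = (1.3863 − 0.83138×2.5096)/0.16862 = -4.1521 → z₀ = 0.01573 m
V₃ = V₁ · ln(z₃/z₀)/ln(z₁/z₀) = 9.22 × 8.0957/5.5384 = 13.4771 m/s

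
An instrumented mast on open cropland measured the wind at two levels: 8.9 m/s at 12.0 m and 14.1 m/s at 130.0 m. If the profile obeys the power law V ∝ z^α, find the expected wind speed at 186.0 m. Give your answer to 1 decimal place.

15.1 m/s

First find α: α = ln(V₂/V₁)/ln(z₂/z₁) = ln(14.1/8.9)/ln(130.0/12.0) = 0.46012/2.38263 = 0.1931
Extrapolate from 130.0 m to 186.0 m: V₃ = 14.1 × (186.0/130.0)^0.1931 = 14.1 × 1.0716 = 15.1099 m/s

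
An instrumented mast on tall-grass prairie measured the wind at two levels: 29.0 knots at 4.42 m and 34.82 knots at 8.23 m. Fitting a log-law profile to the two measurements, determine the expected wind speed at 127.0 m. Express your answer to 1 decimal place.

60.4 knots

Log law: V ∝ ln(z/z₀). From the pair, with r = V₁/V₂ = 0.83285,
ln z₀ = (ln z₁ − r·ln z₂)/(1 − r) = (1.4861 − 0.83285×2.1078)/0.16715 = -1.6114 → z₀ = 0.1996 m
V₃ = V₁ · ln(z₃/z₀)/ln(z₁/z₀) = 29.0 × 6.4556/3.0976 = 60.4388 knots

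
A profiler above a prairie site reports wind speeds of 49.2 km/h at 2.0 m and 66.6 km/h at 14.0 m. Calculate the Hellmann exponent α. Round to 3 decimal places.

Power law: V₂/V₁ = (z₂/z₁)^α ⇒ α = ln(V₂/V₁) / ln(z₂/z₁)
α = ln(66.6/49.2) / ln(14.0/2.0) = ln(1.3537) / ln(7.0000)
  = 0.30281 / 1.94591 = 0.15561

α ≈ 0.156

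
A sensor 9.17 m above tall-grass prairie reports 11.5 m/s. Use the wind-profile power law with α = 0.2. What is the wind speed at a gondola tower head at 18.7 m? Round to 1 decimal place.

13.3 m/s

Power-law profile: V₂ = V₁ · (z₂/z₁)^α
V₂ = 11.5 × (18.7/9.17)^0.2 = 11.5 × (2.0393)^0.2
    = 11.5 × 1.1532 = 13.2615 m/s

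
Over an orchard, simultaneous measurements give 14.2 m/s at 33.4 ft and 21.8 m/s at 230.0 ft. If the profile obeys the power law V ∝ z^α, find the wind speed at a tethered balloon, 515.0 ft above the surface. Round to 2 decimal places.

26.08 m/s

First find α: α = ln(V₂/V₁)/ln(z₂/z₁) = ln(21.8/14.2)/ln(230.0/33.4) = 0.42867/1.92952 = 0.2222
Extrapolate from 230.0 ft to 515.0 ft: V₃ = 21.8 × (515.0/230.0)^0.2222 = 21.8 × 1.1961 = 26.0754 m/s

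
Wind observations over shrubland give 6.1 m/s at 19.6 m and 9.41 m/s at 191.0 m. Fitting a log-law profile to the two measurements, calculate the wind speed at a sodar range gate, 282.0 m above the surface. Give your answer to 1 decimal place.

10.0 m/s

Log law: V ∝ ln(z/z₀). From the pair, with r = V₁/V₂ = 0.64825,
ln z₀ = (ln z₁ − r·ln z₂)/(1 − r) = (2.9755 − 0.64825×5.2523)/0.35175 = -1.2203 → z₀ = 0.2951 m
V₃ = V₁ · ln(z₃/z₀)/ln(z₁/z₀) = 6.1 × 6.8622/4.1958 = 9.9765 m/s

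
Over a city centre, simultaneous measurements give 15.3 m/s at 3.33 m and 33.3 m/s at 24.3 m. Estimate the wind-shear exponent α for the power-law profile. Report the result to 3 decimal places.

α ≈ 0.391

Power law: V₂/V₁ = (z₂/z₁)^α ⇒ α = ln(V₂/V₁) / ln(z₂/z₁)
α = ln(33.3/15.3) / ln(24.3/3.33) = ln(2.1765) / ln(7.2973)
  = 0.77770 / 1.98750 = 0.39130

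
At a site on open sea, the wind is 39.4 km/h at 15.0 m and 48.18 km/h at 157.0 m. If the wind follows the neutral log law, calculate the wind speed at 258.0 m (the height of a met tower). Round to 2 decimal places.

50.04 km/h

Log law: V ∝ ln(z/z₀). From the pair, with r = V₁/V₂ = 0.81777,
ln z₀ = (ln z₁ − r·ln z₂)/(1 − r) = (2.7081 − 0.81777×5.0562)/0.18223 = -7.8294 → z₀ = 0.0003979 m
V₃ = V₁ · ln(z₃/z₀)/ln(z₁/z₀) = 39.4 × 13.3824/10.5375 = 50.0372 km/h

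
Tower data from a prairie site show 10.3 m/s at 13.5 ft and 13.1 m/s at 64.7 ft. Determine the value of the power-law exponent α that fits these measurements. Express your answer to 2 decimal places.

Power law: V₂/V₁ = (z₂/z₁)^α ⇒ α = ln(V₂/V₁) / ln(z₂/z₁)
α = ln(13.1/10.3) / ln(64.7/13.5) = ln(1.2718) / ln(4.7926)
  = 0.24047 / 1.56707 = 0.15345

α ≈ 0.15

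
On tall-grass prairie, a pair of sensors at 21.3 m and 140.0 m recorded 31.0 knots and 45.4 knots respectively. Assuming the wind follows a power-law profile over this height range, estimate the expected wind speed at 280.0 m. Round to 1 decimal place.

52.2 knots

First find α: α = ln(V₂/V₁)/ln(z₂/z₁) = ln(45.4/31.0)/ln(140.0/21.3) = 0.38152/1.88294 = 0.2026
Extrapolate from 140.0 m to 280.0 m: V₃ = 45.4 × (280.0/140.0)^0.2026 = 45.4 × 1.1508 = 52.2458 knots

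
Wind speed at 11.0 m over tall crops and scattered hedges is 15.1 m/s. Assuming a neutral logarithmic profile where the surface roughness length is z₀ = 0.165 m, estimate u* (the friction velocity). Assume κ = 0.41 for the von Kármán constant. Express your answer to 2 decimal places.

Log law: V(z) = (u*/κ) · ln(z/z₀) ⇒ u* = κ · V / ln(z/z₀)
u* = 0.41 × 15.1 / ln(11.0/0.165) = 0.41 × 15.1 / 4.1997
   = 6.1910 / 4.1997 = 1.4742 m/s

u* ≈ 1.47 m/s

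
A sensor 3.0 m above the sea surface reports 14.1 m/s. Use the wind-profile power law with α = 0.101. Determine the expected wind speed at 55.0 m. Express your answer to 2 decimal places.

18.92 m/s

Power-law profile: V₂ = V₁ · (z₂/z₁)^α
V₂ = 14.1 × (55.0/3.0)^0.101 = 14.1 × (18.3333)^0.101
    = 14.1 × 1.3415 = 18.9150 m/s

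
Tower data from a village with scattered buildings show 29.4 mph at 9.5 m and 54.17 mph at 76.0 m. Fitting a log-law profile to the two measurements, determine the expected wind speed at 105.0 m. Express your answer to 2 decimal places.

Log law: V ∝ ln(z/z₀). From the pair, with r = V₁/V₂ = 0.54274,
ln z₀ = (ln z₁ − r·ln z₂)/(1 − r) = (2.2513 − 0.54274×4.3307)/0.45726 = -0.2168 → z₀ = 0.8051 m
V₃ = V₁ · ln(z₃/z₀)/ln(z₁/z₀) = 29.4 × 4.8708/2.4681 = 58.0202 mph

58.02 mph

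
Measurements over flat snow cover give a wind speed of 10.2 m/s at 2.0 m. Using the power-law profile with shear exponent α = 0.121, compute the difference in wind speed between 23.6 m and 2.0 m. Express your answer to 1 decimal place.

Power law: V₂ = V₁ · (z₂/z₁)^α = 10.2 × (11.8000)^0.121 = 13.7498 m/s
ΔV = 13.7498 − 10.2 = 3.5498 m/s

3.5 m/s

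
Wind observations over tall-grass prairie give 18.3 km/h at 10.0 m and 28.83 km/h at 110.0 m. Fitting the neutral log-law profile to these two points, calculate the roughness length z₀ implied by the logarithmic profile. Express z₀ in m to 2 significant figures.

Log law: V(z) ∝ ln(z/z₀). With r = V₁/V₂ = 18.3/28.83 = 0.63476,
r · ln(z₂/z₀) = ln(z₁/z₀) ⇒ ln z₀ = (ln z₁ − r·ln z₂)/(1 − r)
ln z₀ = (2.30259 − 0.63476×4.70048) / 0.36524 = -1.8647
z₀ = exp(-1.8647) = 0.1549 m

z₀ ≈ 0.15 m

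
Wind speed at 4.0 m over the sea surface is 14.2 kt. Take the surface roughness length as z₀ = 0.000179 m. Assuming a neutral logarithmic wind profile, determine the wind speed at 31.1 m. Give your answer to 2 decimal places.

Log law: V(z) ∝ ln(z/z₀), so V₂/V₁ = ln(z₂/z₀) / ln(z₁/z₀).
ln(31.1/0.000179) = 12.0653, ln(4.0/0.000179) = 10.0144
V₂ = 14.2 × 12.0653/10.0144 = 14.2 × 1.2048 = 17.1081 kt

17.11 kt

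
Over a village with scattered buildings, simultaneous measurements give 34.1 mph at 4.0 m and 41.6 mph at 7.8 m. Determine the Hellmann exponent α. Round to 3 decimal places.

Power law: V₂/V₁ = (z₂/z₁)^α ⇒ α = ln(V₂/V₁) / ln(z₂/z₁)
α = ln(41.6/34.1) / ln(7.8/4.0) = ln(1.2199) / ln(1.9500)
  = 0.19880 / 0.66783 = 0.29768

α ≈ 0.298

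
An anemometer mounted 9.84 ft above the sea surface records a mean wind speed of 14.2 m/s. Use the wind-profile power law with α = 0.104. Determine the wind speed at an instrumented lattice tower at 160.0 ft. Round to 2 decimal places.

18.98 m/s

Power-law profile: V₂ = V₁ · (z₂/z₁)^α
V₂ = 14.2 × (160.0/9.84)^0.104 = 14.2 × (16.2602)^0.104
    = 14.2 × 1.3365 = 18.9778 m/s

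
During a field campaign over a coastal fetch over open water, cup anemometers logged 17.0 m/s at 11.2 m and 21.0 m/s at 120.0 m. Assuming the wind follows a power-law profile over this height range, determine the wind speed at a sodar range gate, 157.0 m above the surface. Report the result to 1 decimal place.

First find α: α = ln(V₂/V₁)/ln(z₂/z₁) = ln(21.0/17.0)/ln(120.0/11.2) = 0.21131/2.37158 = 0.0891
Extrapolate from 120.0 m to 157.0 m: V₃ = 21.0 × (157.0/120.0)^0.0891 = 21.0 × 1.0242 = 21.5089 m/s

21.5 m/s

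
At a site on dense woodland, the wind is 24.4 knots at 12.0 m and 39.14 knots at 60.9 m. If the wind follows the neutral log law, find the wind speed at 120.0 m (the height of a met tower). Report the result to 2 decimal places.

Log law: V ∝ ln(z/z₀). From the pair, with r = V₁/V₂ = 0.62340,
ln z₀ = (ln z₁ − r·ln z₂)/(1 − r) = (2.4849 − 0.62340×4.1092)/0.37660 = -0.2039 → z₀ = 0.8155 m
V₃ = V₁ · ln(z₃/z₀)/ln(z₁/z₀) = 24.4 × 4.9914/2.6888 = 45.2949 knots

45.29 knots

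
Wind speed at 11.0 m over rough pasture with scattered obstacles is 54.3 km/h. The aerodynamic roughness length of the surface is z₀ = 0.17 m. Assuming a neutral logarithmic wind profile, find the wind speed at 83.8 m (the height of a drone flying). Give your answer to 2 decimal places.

Log law: V(z) ∝ ln(z/z₀), so V₂/V₁ = ln(z₂/z₀) / ln(z₁/z₀).
ln(83.8/0.17) = 6.2004, ln(11.0/0.17) = 4.1699
V₂ = 54.3 × 6.2004/4.1699 = 54.3 × 1.4870 = 80.7418 km/h

80.74 km/h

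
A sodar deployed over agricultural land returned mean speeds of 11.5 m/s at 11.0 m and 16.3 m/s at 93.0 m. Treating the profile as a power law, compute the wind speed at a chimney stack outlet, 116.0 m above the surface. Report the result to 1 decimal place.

First find α: α = ln(V₂/V₁)/ln(z₂/z₁) = ln(16.3/11.5)/ln(93.0/11.0) = 0.34882/2.13470 = 0.1634
Extrapolate from 93.0 m to 116.0 m: V₃ = 16.3 × (116.0/93.0)^0.1634 = 16.3 × 1.0368 = 16.8994 m/s

16.9 m/s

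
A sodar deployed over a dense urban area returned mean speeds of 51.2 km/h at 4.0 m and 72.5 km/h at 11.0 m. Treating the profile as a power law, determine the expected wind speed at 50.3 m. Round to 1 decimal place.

122.3 km/h

First find α: α = ln(V₂/V₁)/ln(z₂/z₁) = ln(72.5/51.2)/ln(11.0/4.0) = 0.34785/1.01160 = 0.3439
Extrapolate from 11.0 m to 50.3 m: V₃ = 72.5 × (50.3/11.0)^0.3439 = 72.5 × 1.6866 = 122.2769 km/h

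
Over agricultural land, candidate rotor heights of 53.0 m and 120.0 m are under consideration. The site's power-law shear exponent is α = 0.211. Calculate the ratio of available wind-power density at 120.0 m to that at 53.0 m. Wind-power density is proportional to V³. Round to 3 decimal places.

Speed ratio: V_B/V_A = (z_B/z_A)^α = (120.0/53.0)^0.211 = (2.2642)^0.211 = 1.18819
Power-density ratio: P_B/P_A = (V_B/V_A)³ = (1.18819)³ = 1.67747

1.677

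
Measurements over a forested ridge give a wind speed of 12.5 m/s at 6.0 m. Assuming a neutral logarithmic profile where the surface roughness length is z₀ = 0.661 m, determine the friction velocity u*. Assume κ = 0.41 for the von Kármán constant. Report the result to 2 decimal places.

u* ≈ 2.32 m/s

Log law: V(z) = (u*/κ) · ln(z/z₀) ⇒ u* = κ · V / ln(z/z₀)
u* = 0.41 × 12.5 / ln(6.0/0.661) = 0.41 × 12.5 / 2.2058
   = 5.1250 / 2.2058 = 2.3235 m/s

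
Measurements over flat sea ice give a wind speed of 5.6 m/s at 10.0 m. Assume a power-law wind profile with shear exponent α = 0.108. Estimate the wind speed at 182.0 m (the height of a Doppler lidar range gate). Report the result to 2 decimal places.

7.66 m/s

Power-law profile: V₂ = V₁ · (z₂/z₁)^α
V₂ = 5.6 × (182.0/10.0)^0.108 = 5.6 × (18.2000)^0.108
    = 5.6 × 1.3680 = 7.6608 m/s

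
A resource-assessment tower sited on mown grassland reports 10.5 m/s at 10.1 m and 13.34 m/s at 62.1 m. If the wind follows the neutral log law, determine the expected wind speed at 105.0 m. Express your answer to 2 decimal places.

14.16 m/s

Log law: V ∝ ln(z/z₀). From the pair, with r = V₁/V₂ = 0.78711,
ln z₀ = (ln z₁ − r·ln z₂)/(1 − r) = (2.3125 − 0.78711×4.1287)/0.21289 = -4.4023 → z₀ = 0.01225 m
V₃ = V₁ · ln(z₃/z₀)/ln(z₁/z₀) = 10.5 × 9.0563/6.7149 = 14.1613 m/s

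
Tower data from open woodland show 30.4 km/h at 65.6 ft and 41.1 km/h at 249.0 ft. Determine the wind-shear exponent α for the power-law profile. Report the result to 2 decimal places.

α ≈ 0.23

Power law: V₂/V₁ = (z₂/z₁)^α ⇒ α = ln(V₂/V₁) / ln(z₂/z₁)
α = ln(41.1/30.4) / ln(249.0/65.6) = ln(1.3520) / ln(3.7957)
  = 0.30157 / 1.33388 = 0.22608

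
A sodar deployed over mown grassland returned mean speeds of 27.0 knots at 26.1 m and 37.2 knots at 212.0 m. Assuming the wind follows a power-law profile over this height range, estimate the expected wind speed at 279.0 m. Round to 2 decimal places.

38.80 knots

First find α: α = ln(V₂/V₁)/ln(z₂/z₁) = ln(37.2/27.0)/ln(212.0/26.1) = 0.32047/2.09465 = 0.1530
Extrapolate from 212.0 m to 279.0 m: V₃ = 37.2 × (279.0/212.0)^0.1530 = 37.2 × 1.0429 = 38.7963 knots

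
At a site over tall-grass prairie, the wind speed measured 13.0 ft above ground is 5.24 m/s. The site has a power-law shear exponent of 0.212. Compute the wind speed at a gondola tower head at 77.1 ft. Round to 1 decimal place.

Power-law profile: V₂ = V₁ · (z₂/z₁)^α
V₂ = 5.24 × (77.1/13.0)^0.212 = 5.24 × (5.9308)^0.212
    = 5.24 × 1.4585 = 7.6424 m/s

7.6 m/s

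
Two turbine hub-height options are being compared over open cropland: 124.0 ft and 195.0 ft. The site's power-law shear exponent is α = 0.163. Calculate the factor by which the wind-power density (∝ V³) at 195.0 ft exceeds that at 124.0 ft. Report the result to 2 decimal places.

Speed ratio: V_B/V_A = (z_B/z_A)^α = (195.0/124.0)^0.163 = (1.5726)^0.163 = 1.07658
Power-density ratio: P_B/P_A = (V_B/V_A)³ = (1.07658)³ = 1.24780

1.25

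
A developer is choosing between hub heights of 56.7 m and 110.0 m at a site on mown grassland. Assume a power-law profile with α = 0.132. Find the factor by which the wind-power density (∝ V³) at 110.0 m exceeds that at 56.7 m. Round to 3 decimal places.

1.300

Speed ratio: V_B/V_A = (z_B/z_A)^α = (110.0/56.7)^0.132 = (1.9400)^0.132 = 1.09142
Power-density ratio: P_B/P_A = (V_B/V_A)³ = (1.09142)³ = 1.30009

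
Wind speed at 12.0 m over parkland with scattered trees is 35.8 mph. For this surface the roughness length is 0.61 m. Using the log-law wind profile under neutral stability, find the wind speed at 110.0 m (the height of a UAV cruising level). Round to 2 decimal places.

Log law: V(z) ∝ ln(z/z₀), so V₂/V₁ = ln(z₂/z₀) / ln(z₁/z₀).
ln(110.0/0.61) = 5.1948, ln(12.0/0.61) = 2.9792
V₂ = 35.8 × 5.1948/2.9792 = 35.8 × 1.7437 = 62.4237 mph

62.42 mph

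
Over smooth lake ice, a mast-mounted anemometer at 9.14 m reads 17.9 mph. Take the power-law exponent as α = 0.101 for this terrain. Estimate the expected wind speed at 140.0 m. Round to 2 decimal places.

23.58 mph

Power-law profile: V₂ = V₁ · (z₂/z₁)^α
V₂ = 17.9 × (140.0/9.14)^0.101 = 17.9 × (15.3173)^0.101
    = 17.9 × 1.3174 = 23.5807 mph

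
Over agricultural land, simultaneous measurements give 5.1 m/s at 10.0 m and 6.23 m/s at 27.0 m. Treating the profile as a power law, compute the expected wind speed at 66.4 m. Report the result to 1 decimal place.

First find α: α = ln(V₂/V₁)/ln(z₂/z₁) = ln(6.23/5.1)/ln(27.0/10.0) = 0.20014/0.99325 = 0.2015
Extrapolate from 27.0 m to 66.4 m: V₃ = 6.23 × (66.4/27.0)^0.2015 = 6.23 × 1.1988 = 7.4685 m/s

7.5 m/s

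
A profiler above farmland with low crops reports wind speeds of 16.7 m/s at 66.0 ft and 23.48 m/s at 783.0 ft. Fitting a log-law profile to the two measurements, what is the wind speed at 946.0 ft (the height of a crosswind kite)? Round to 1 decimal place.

Log law: V ∝ ln(z/z₀). From the pair, with r = V₁/V₂ = 0.71124,
ln z₀ = (ln z₁ − r·ln z₂)/(1 − r) = (4.1897 − 0.71124×6.6631)/0.28876 = -1.9028 → z₀ = 0.1491 ft
V₃ = V₁ · ln(z₃/z₀)/ln(z₁/z₀) = 16.7 × 8.7551/6.0925 = 23.9984 m/s

24.0 m/s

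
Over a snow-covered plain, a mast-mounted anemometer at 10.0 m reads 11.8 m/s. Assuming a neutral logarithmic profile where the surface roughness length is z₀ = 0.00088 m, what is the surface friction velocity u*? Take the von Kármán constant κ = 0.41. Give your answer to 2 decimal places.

u* ≈ 0.52 m/s

Log law: V(z) = (u*/κ) · ln(z/z₀) ⇒ u* = κ · V / ln(z/z₀)
u* = 0.41 × 11.8 / ln(10.0/0.00088) = 0.41 × 11.8 / 9.3382
   = 4.8380 / 9.3382 = 0.5181 m/s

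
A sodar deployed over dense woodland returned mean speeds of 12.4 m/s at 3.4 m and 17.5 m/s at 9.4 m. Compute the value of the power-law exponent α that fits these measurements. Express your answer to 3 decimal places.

α ≈ 0.339

Power law: V₂/V₁ = (z₂/z₁)^α ⇒ α = ln(V₂/V₁) / ln(z₂/z₁)
α = ln(17.5/12.4) / ln(9.4/3.4) = ln(1.4113) / ln(2.7647)
  = 0.34450 / 1.01693 = 0.33877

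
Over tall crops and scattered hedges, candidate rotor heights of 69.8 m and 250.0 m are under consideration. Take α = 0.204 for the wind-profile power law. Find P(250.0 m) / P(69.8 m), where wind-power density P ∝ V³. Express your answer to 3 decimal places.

2.183

Speed ratio: V_B/V_A = (z_B/z_A)^α = (250.0/69.8)^0.204 = (3.5817)^0.204 = 1.29728
Power-density ratio: P_B/P_A = (V_B/V_A)³ = (1.29728)³ = 2.18323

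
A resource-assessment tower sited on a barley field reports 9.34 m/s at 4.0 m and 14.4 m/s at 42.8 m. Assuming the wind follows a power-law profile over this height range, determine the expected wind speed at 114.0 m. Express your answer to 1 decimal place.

First find α: α = ln(V₂/V₁)/ln(z₂/z₁) = ln(14.4/9.34)/ln(42.8/4.0) = 0.43292/2.37024 = 0.1826
Extrapolate from 42.8 m to 114.0 m: V₃ = 14.4 × (114.0/42.8)^0.1826 = 14.4 × 1.1959 = 17.2216 m/s

17.2 m/s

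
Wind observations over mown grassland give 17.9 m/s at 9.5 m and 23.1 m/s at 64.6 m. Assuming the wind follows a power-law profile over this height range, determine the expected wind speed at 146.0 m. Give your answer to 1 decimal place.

25.7 m/s

First find α: α = ln(V₂/V₁)/ln(z₂/z₁) = ln(23.1/17.9)/ln(64.6/9.5) = 0.25503/1.91692 = 0.1330
Extrapolate from 64.6 m to 146.0 m: V₃ = 23.1 × (146.0/64.6)^0.1330 = 23.1 × 1.1146 = 25.7469 m/s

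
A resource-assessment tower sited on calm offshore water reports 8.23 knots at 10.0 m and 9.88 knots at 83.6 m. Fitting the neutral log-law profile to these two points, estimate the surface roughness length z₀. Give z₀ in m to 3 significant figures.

Log law: V(z) ∝ ln(z/z₀). With r = V₁/V₂ = 8.23/9.88 = 0.83300,
r · ln(z₂/z₀) = ln(z₁/z₀) ⇒ ln z₀ = (ln z₁ − r·ln z₂)/(1 − r)
ln z₀ = (2.30259 − 0.83300×4.42604) / 0.16700 = -8.2890
z₀ = exp(-8.2890) = 0.0002513 m

z₀ ≈ 0.000251 m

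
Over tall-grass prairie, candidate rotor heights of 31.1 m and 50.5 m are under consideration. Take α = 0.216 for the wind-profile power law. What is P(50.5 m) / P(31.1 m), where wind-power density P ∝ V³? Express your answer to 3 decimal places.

1.369

Speed ratio: V_B/V_A = (z_B/z_A)^α = (50.5/31.1)^0.216 = (1.6238)^0.216 = 1.11039
Power-density ratio: P_B/P_A = (V_B/V_A)³ = (1.11039)³ = 1.36907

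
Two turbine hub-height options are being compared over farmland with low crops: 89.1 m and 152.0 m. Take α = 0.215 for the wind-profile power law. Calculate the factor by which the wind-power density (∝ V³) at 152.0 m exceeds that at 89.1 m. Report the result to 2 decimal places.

Speed ratio: V_B/V_A = (z_B/z_A)^α = (152.0/89.1)^0.215 = (1.7059)^0.215 = 1.12169
Power-density ratio: P_B/P_A = (V_B/V_A)³ = (1.12169)³ = 1.41130

1.41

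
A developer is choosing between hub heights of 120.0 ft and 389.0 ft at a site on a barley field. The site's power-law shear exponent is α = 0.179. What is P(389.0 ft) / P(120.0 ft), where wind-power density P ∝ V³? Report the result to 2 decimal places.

Speed ratio: V_B/V_A = (z_B/z_A)^α = (389.0/120.0)^0.179 = (3.2417)^0.179 = 1.23432
Power-density ratio: P_B/P_A = (V_B/V_A)³ = (1.23432)³ = 1.88054

1.88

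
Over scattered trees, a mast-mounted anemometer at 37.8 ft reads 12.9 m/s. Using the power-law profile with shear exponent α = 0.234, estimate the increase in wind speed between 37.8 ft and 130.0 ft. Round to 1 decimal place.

4.3 m/s

Power law: V₂ = V₁ · (z₂/z₁)^α = 12.9 × (3.4392)^0.234 = 17.2234 m/s
ΔV = 17.2234 − 12.9 = 4.3234 m/s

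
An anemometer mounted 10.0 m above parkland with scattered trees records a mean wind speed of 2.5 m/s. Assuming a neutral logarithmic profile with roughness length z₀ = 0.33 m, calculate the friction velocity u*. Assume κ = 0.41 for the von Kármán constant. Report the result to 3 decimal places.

Log law: V(z) = (u*/κ) · ln(z/z₀) ⇒ u* = κ · V / ln(z/z₀)
u* = 0.41 × 2.5 / ln(10.0/0.33) = 0.41 × 2.5 / 3.4112
   = 1.0250 / 3.4112 = 0.3005 m/s

u* ≈ 0.300 m/s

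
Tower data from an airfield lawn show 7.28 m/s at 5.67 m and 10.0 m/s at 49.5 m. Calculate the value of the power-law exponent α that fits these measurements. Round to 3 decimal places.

Power law: V₂/V₁ = (z₂/z₁)^α ⇒ α = ln(V₂/V₁) / ln(z₂/z₁)
α = ln(10.0/7.28) / ln(49.5/5.67) = ln(1.3736) / ln(8.7302)
  = 0.31745 / 2.16678 = 0.14651

α ≈ 0.147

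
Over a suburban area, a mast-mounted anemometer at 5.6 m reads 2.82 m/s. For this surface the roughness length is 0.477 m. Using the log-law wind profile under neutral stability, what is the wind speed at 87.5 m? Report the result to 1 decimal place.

6.0 m/s

Log law: V(z) ∝ ln(z/z₀), so V₂/V₁ = ln(z₂/z₀) / ln(z₁/z₀).
ln(87.5/0.477) = 5.2119, ln(5.6/0.477) = 2.4630
V₂ = 2.82 × 5.2119/2.4630 = 2.82 × 2.1161 = 5.9673 m/s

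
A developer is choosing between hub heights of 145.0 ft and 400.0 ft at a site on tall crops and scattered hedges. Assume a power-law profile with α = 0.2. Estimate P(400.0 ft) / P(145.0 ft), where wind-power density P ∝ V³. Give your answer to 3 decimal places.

Speed ratio: V_B/V_A = (z_B/z_A)^α = (400.0/145.0)^0.2 = (2.7586)^0.2 = 1.22501
Power-density ratio: P_B/P_A = (V_B/V_A)³ = (1.22501)³ = 1.83829

1.838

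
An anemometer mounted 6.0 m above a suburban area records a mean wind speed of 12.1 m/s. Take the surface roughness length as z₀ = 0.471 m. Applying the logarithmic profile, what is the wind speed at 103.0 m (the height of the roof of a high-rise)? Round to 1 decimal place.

25.6 m/s

Log law: V(z) ∝ ln(z/z₀), so V₂/V₁ = ln(z₂/z₀) / ln(z₁/z₀).
ln(103.0/0.471) = 5.3876, ln(6.0/0.471) = 2.5447
V₂ = 12.1 × 5.3876/2.5447 = 12.1 × 2.1172 = 25.6185 m/s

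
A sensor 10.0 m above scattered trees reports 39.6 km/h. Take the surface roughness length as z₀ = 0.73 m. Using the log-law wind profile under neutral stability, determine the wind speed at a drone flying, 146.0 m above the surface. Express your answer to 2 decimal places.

Log law: V(z) ∝ ln(z/z₀), so V₂/V₁ = ln(z₂/z₀) / ln(z₁/z₀).
ln(146.0/0.73) = 5.2983, ln(10.0/0.73) = 2.6173
V₂ = 39.6 × 5.2983/2.6173 = 39.6 × 2.0243 = 80.1642 km/h

80.16 km/h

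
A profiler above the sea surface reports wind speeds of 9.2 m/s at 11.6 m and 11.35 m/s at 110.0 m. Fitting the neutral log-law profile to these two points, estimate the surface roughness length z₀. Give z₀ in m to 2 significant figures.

Log law: V(z) ∝ ln(z/z₀). With r = V₁/V₂ = 9.2/11.35 = 0.81057,
r · ln(z₂/z₀) = ln(z₁/z₀) ⇒ ln z₀ = (ln z₁ − r·ln z₂)/(1 − r)
ln z₀ = (2.45101 − 0.81057×4.70048) / 0.18943 = -7.1747
z₀ = exp(-7.1747) = 0.0007657 m

z₀ ≈ 0.00077 m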